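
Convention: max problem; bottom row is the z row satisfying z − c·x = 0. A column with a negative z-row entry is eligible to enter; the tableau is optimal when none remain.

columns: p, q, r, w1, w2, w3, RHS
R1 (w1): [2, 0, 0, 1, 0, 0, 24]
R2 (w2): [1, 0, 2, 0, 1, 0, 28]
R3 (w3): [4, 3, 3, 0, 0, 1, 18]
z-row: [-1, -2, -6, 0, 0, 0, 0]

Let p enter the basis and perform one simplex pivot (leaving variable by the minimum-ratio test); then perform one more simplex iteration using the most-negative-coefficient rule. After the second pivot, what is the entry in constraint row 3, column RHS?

6

Ratio test on column p — row 1: 24/2 = 12; row 2: 28/1 = 28; row 3: 18/4 = 9/2. Minimum is 9/2 at row 3 (w3 leaves); pivot element 4.
Divide row 3 by 4; eliminate column p from the other rows.
Second iteration: most negative z-row entry is -21/4 in column r, so r enters.
Ratio test on column r — row 1: entry -3/2 ≤ 0; row 2: (47/2)/(5/4) = 94/5; row 3: (9/2)/(3/4) = 6. Minimum is 6 at row 3 (p leaves); pivot element 3/4.
Divide row 3 by 3/4; eliminate column r from the other rows.
After both pivots, the entry at constraint row 3, column RHS is 6.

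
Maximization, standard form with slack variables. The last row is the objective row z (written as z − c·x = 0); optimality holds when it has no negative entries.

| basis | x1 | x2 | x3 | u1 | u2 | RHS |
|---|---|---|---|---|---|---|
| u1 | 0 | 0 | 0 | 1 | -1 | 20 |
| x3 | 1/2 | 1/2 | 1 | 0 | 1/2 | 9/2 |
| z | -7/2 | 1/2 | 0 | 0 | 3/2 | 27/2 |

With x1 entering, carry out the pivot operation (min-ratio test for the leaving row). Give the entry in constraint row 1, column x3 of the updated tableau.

Ratio test on column x1 — row 1: entry 0 ≤ 0; row 2: (9/2)/(1/2) = 9. Minimum is 9 at row 2 (x3 leaves); pivot element 1/2.
Divide row 2 by 1/2; eliminate column x1 from the other rows.
Row 1 update in column x3: 0 − 0·2 = 0.

0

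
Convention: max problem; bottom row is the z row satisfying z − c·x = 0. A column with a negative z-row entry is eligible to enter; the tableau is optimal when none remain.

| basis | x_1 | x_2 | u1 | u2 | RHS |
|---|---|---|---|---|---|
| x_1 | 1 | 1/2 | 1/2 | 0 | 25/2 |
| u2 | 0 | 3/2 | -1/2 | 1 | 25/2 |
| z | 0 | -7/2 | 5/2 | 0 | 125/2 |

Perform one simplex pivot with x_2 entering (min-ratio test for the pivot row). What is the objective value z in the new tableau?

Ratio test on column x_2 — row 1: (25/2)/(1/2) = 25; row 2: (25/2)/(3/2) = 25/3. Minimum is 25/3 at row 2 (u2 leaves); pivot element 3/2.
Pivot on row 2; the z-row RHS becomes 125/2 − (-7/2)·(25/3) = 275/3.

275/3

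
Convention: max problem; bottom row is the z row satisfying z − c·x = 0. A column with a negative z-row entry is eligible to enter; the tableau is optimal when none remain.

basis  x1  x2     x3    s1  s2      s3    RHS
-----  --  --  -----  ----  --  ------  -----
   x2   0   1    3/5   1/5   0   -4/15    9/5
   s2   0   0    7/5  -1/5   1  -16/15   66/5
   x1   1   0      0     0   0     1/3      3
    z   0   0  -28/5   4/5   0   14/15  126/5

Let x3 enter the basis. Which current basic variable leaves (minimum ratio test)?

Column x3 entries and ratios — x2: (9/5)/(3/5) = 3; s2: (66/5)/(7/5) = 66/7; x1: 0 ≤ 0, skip.
Smallest ratio is 3 in the row of x2, so x2 leaves.

x2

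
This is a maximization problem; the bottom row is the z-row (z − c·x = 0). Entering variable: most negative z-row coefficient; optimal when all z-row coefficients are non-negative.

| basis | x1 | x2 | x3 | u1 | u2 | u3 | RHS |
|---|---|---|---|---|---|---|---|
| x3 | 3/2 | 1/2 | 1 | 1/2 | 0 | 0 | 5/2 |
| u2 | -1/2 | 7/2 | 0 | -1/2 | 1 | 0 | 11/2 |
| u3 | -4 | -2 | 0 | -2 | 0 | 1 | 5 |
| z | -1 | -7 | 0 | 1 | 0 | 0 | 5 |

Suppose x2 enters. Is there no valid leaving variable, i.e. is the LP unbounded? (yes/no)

Column x2 has positive entries in row(s) 1, 2, so the ratio test bounds it — not unbounded.

no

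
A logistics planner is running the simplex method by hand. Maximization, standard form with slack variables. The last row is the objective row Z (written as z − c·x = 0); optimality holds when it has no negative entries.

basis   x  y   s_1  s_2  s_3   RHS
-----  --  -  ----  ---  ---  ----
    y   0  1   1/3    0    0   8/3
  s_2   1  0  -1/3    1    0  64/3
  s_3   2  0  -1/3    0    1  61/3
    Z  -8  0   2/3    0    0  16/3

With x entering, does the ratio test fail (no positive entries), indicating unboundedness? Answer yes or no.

Column x has positive entries in row(s) 2, 3, so the ratio test bounds it — not unbounded.

no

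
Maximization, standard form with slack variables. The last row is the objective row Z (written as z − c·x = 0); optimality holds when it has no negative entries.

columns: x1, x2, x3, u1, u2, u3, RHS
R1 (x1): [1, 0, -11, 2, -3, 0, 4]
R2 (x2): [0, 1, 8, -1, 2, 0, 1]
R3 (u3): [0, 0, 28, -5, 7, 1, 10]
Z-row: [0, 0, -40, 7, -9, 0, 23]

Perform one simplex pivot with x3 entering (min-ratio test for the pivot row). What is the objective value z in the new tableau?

Ratio test on column x3 — row 1: entry -11 ≤ 0; row 2: 1/8 = 1/8; row 3: 10/28 = 5/14. Minimum is 1/8 at row 2 (x2 leaves); pivot element 8.
Pivot on row 2; the Z-row RHS becomes 23 − (-40)·(1/8) = 28.

28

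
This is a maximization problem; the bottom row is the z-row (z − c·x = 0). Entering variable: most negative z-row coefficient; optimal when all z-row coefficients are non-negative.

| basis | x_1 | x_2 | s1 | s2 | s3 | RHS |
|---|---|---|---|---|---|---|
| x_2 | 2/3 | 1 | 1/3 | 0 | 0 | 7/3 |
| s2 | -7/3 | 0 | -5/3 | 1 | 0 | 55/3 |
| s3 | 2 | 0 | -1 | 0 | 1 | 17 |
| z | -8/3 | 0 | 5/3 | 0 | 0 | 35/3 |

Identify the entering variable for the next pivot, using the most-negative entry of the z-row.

Negative z-row entries: x_1: -8/3.
The most negative is -8/3 in column x_1, so x_1 enters.

x_1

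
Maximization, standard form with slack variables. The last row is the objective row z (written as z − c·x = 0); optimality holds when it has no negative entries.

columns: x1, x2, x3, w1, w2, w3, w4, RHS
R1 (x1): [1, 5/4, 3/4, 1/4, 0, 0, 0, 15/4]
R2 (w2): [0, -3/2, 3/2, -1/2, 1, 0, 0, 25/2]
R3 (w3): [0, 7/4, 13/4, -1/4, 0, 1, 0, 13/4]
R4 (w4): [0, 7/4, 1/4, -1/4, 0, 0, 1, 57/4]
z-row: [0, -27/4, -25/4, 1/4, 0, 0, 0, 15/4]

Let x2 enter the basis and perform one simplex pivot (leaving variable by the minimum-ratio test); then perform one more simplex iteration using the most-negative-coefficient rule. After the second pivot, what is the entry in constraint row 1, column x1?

Ratio test on column x2 — row 1: (15/4)/(5/4) = 3; row 2: entry -3/2 ≤ 0; row 3: (13/4)/(7/4) = 13/7; row 4: (57/4)/(7/4) = 57/7. Minimum is 13/7 at row 3 (w3 leaves); pivot element 7/4.
Divide row 3 by 7/4; eliminate column x2 from the other rows.
Second iteration: most negative z-row entry is -5/7 in column w1, so w1 enters.
Ratio test on column w1 — row 1: (10/7)/(3/7) = 10/3; row 2: entry -5/7 ≤ 0; row 3: entry -1/7 ≤ 0; row 4: entry 0 ≤ 0. Minimum is 10/3 at row 1 (x1 leaves); pivot element 3/7.
Divide row 1 by 3/7; eliminate column w1 from the other rows.
After both pivots, the entry at constraint row 1, column x1 is 7/3.

7/3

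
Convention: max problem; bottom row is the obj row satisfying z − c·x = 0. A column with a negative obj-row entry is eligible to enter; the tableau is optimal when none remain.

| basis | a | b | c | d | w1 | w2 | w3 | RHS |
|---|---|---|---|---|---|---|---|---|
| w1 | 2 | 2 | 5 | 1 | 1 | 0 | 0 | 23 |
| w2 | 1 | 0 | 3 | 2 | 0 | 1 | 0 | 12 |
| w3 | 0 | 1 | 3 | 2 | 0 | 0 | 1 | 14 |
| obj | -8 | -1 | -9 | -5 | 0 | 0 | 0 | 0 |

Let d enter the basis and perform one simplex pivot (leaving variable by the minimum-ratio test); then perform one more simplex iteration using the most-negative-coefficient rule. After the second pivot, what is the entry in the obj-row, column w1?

Ratio test on column d — row 1: 23/1 = 23; row 2: 12/2 = 6; row 3: 14/2 = 7. Minimum is 6 at row 2 (w2 leaves); pivot element 2.
Divide row 2 by 2; eliminate column d from the other rows.
Second iteration: most negative obj-row entry is -11/2 in column a, so a enters.
Ratio test on column a — row 1: 17/(3/2) = 34/3; row 2: 6/(1/2) = 12; row 3: entry -1 ≤ 0. Minimum is 34/3 at row 1 (w1 leaves); pivot element 3/2.
Divide row 1 by 3/2; eliminate column a from the other rows.
After both pivots, the entry at the obj-row, column w1 is 11/3.

11/3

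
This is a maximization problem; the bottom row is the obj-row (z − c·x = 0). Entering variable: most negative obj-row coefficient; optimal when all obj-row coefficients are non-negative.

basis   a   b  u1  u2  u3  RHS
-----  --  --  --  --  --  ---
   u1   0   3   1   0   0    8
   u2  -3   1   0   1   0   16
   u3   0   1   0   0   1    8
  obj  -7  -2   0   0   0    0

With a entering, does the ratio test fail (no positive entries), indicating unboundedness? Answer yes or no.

yes

Every constraint-row entry in column a is ≤ 0, so increasing a is unbounded.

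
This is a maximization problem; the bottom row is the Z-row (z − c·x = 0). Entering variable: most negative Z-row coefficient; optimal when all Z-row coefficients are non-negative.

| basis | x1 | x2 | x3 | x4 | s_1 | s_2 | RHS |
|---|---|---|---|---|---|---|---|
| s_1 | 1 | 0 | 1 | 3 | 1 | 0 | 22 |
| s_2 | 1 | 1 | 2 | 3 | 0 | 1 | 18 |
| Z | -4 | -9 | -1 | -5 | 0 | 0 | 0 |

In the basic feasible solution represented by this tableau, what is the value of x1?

x1 is not in the basis, so in the current basic feasible solution x1 = 0.

0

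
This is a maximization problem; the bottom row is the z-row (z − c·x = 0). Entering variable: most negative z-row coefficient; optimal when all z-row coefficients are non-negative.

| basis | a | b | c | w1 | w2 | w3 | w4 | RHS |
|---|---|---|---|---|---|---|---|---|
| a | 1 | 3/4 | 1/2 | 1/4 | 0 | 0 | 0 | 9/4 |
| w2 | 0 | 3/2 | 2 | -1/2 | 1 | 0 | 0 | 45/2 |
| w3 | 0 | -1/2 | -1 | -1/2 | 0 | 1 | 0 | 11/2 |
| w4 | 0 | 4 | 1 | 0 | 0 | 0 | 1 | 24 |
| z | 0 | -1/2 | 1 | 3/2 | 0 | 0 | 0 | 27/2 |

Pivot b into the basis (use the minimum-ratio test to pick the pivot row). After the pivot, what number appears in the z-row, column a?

2/3

Ratio test on column b — row 1: (9/4)/(3/4) = 3; row 2: (45/2)/(3/2) = 15; row 3: entry -1/2 ≤ 0; row 4: 24/4 = 6. Minimum is 3 at row 1 (a leaves); pivot element 3/4.
Divide row 1 by 3/4; eliminate column b from the other rows.
z-row update in column a: 0 − (-1/2)·(4/3) = 2/3.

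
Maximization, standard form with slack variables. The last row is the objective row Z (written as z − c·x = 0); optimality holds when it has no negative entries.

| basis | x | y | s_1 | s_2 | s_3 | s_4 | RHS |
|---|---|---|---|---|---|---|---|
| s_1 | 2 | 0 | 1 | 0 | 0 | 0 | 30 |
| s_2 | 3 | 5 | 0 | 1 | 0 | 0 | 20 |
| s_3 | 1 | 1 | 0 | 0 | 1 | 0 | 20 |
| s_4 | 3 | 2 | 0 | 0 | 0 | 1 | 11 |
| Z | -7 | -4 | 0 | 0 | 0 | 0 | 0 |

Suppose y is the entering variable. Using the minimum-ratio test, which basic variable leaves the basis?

s_2

Column y entries and ratios — s_1: 0 ≤ 0, skip; s_2: 20/5 = 4; s_3: 20/1 = 20; s_4: 11/2 = 11/2.
Smallest ratio is 4 in the row of s_2, so s_2 leaves.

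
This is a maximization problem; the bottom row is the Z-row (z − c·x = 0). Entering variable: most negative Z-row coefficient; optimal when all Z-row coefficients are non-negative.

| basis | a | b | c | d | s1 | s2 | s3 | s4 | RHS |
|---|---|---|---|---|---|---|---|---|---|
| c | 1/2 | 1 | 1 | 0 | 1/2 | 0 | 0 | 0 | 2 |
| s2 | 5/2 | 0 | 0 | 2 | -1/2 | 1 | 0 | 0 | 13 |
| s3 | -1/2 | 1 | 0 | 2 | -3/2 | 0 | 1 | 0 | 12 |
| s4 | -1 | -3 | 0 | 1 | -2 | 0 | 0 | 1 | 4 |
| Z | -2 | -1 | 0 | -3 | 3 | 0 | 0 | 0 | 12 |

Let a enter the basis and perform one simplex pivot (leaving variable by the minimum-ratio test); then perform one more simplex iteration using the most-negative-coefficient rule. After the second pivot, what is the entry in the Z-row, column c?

Ratio test on column a — row 1: 2/(1/2) = 4; row 2: 13/(5/2) = 26/5; row 3: entry -1/2 ≤ 0; row 4: entry -1 ≤ 0. Minimum is 4 at row 1 (c leaves); pivot element 1/2.
Divide row 1 by 1/2; eliminate column a from the other rows.
Second iteration: most negative Z-row entry is -3 in column d, so d enters.
Ratio test on column d — row 1: entry 0 ≤ 0; row 2: 3/2 = 3/2; row 3: 14/2 = 7; row 4: 8/1 = 8. Minimum is 3/2 at row 2 (s2 leaves); pivot element 2.
Divide row 2 by 2; eliminate column d from the other rows.
After both pivots, the entry at the Z-row, column c is -7/2.

-7/2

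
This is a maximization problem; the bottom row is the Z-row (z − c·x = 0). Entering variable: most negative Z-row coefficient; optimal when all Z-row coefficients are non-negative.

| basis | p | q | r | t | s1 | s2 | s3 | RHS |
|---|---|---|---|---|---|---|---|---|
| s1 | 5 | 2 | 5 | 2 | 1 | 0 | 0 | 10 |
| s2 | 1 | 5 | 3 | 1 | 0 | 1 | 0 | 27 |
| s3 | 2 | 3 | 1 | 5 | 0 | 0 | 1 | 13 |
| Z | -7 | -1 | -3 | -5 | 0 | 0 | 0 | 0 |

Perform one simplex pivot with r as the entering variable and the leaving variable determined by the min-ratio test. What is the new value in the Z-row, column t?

-19/5

Ratio test on column r — row 1: 10/5 = 2; row 2: 27/3 = 9; row 3: 13/1 = 13. Minimum is 2 at row 1 (s1 leaves); pivot element 5.
Divide row 1 by 5; eliminate column r from the other rows.
Z-row update in column t: -5 − (-3)·(2/5) = -19/5.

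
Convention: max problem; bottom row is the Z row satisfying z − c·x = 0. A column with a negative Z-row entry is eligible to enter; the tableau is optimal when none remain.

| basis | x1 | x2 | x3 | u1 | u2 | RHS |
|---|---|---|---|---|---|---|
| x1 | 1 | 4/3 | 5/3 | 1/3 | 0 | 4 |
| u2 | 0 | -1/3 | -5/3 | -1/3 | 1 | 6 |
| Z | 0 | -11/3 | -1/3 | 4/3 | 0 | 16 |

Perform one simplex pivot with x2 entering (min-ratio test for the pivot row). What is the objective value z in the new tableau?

27

Ratio test on column x2 — row 1: 4/(4/3) = 3; row 2: entry -1/3 ≤ 0. Minimum is 3 at row 1 (x1 leaves); pivot element 4/3.
Pivot on row 1; the Z-row RHS becomes 16 − (-11/3)·3 = 27.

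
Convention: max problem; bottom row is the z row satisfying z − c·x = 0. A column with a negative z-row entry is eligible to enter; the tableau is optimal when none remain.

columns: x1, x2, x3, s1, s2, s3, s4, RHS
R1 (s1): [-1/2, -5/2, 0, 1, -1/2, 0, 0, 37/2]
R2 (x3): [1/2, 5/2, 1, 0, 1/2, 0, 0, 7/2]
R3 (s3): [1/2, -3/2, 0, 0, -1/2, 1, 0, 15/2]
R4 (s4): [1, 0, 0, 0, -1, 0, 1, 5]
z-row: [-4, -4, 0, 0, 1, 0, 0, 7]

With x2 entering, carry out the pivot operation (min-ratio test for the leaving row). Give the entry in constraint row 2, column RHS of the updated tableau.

Ratio test on column x2 — row 1: entry -5/2 ≤ 0; row 2: (7/2)/(5/2) = 7/5; row 3: entry -3/2 ≤ 0; row 4: entry 0 ≤ 0. Minimum is 7/5 at row 2 (x3 leaves); pivot element 5/2.
Divide row 2 by 5/2; eliminate column x2 from the other rows.
In the new row 2, the RHS entry is the old entry divided by the pivot: (7/2)/(5/2) = 7/5.

7/5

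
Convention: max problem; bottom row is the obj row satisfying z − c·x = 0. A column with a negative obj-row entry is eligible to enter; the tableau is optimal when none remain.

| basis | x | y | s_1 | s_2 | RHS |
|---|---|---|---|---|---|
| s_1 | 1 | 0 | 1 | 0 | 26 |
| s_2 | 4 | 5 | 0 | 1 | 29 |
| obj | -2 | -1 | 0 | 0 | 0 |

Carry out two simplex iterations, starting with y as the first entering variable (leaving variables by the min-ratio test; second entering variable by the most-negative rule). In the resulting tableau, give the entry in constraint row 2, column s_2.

Ratio test on column y — row 1: entry 0 ≤ 0; row 2: 29/5 = 29/5. Minimum is 29/5 at row 2 (s_2 leaves); pivot element 5.
Divide row 2 by 5; eliminate column y from the other rows.
Second iteration: most negative obj-row entry is -6/5 in column x, so x enters.
Ratio test on column x — row 1: 26/1 = 26; row 2: (29/5)/(4/5) = 29/4. Minimum is 29/4 at row 2 (y leaves); pivot element 4/5.
Divide row 2 by 4/5; eliminate column x from the other rows.
After both pivots, the entry at constraint row 2, column s_2 is 1/4.

1/4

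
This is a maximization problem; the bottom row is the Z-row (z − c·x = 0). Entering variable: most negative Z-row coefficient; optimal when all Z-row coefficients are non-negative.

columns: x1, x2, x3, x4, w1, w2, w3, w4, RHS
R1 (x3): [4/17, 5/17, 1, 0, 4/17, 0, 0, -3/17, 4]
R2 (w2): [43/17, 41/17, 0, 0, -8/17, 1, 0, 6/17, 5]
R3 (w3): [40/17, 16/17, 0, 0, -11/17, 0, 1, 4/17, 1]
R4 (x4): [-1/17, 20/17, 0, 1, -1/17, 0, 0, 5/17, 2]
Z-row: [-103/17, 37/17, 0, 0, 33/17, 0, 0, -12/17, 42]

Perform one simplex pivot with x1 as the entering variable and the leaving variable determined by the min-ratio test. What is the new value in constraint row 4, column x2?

6/5

Ratio test on column x1 — row 1: 4/(4/17) = 17; row 2: 5/(43/17) = 85/43; row 3: 1/(40/17) = 17/40; row 4: entry -1/17 ≤ 0. Minimum is 17/40 at row 3 (w3 leaves); pivot element 40/17.
Divide row 3 by 40/17; eliminate column x1 from the other rows.
Row 4 update in column x2: 20/17 − (-1/17)·(2/5) = 6/5.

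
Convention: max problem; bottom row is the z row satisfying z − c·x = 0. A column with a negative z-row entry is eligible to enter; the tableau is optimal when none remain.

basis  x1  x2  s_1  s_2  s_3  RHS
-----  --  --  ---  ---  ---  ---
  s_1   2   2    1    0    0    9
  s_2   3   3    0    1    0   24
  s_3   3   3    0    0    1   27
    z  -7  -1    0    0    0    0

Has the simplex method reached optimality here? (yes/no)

no

The z-row has a negative entry -7 in column x1, so it is not optimal.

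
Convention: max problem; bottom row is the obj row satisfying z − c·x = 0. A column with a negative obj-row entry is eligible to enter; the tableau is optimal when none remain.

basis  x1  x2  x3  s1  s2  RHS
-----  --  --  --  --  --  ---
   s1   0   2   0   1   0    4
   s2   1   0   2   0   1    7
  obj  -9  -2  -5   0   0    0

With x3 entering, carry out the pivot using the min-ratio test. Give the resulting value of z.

35/2

Ratio test on column x3 — row 1: entry 0 ≤ 0; row 2: 7/2 = 7/2. Minimum is 7/2 at row 2 (s2 leaves); pivot element 2.
Pivot on row 2; the obj-row RHS becomes 0 − (-5)·(7/2) = 35/2.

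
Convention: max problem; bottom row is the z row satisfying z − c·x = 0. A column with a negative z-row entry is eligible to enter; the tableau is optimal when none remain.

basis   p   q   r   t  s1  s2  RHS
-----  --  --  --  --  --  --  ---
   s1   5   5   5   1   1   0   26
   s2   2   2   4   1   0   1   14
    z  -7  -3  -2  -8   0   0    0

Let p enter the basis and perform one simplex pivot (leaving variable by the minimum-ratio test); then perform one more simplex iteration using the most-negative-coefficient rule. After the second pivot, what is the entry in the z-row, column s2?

Ratio test on column p — row 1: 26/5 = 26/5; row 2: 14/2 = 7. Minimum is 26/5 at row 1 (s1 leaves); pivot element 5.
Divide row 1 by 5; eliminate column p from the other rows.
Second iteration: most negative z-row entry is -33/5 in column t, so t enters.
Ratio test on column t — row 1: (26/5)/(1/5) = 26; row 2: (18/5)/(3/5) = 6. Minimum is 6 at row 2 (s2 leaves); pivot element 3/5.
Divide row 2 by 3/5; eliminate column t from the other rows.
After both pivots, the entry at the z-row, column s2 is 11.

11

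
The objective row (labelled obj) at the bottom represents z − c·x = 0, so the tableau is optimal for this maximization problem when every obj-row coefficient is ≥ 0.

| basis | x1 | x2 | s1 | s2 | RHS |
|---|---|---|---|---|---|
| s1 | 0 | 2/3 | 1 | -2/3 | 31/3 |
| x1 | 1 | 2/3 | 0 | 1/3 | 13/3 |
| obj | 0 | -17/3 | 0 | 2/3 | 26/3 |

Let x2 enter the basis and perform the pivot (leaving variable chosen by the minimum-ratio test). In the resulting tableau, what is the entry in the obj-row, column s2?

Ratio test on column x2 — row 1: (31/3)/(2/3) = 31/2; row 2: (13/3)/(2/3) = 13/2. Minimum is 13/2 at row 2 (x1 leaves); pivot element 2/3.
Divide row 2 by 2/3; eliminate column x2 from the other rows.
obj-row update in column s2: 2/3 − (-17/3)·(1/2) = 7/2.

7/2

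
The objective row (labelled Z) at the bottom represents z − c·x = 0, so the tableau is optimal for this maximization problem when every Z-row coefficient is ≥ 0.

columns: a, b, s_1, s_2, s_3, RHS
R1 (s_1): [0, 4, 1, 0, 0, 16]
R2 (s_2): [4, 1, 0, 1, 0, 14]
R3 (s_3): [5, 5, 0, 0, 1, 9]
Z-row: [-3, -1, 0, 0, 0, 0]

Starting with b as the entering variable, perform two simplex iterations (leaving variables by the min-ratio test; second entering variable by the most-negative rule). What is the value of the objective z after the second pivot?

27/5

Ratio test on column b — row 1: 16/4 = 4; row 2: 14/1 = 14; row 3: 9/5 = 9/5. Minimum is 9/5 at row 3 (s_3 leaves); pivot element 5.
Pivot on row 3; the Z-row RHS becomes 0 − (-1)·(9/5) = 9/5.
Next entering variable (most negative Z-row entry -2): a.
Ratio test on column a — row 1: entry -4 ≤ 0; row 2: (61/5)/3 = 61/15; row 3: (9/5)/1 = 9/5. Minimum is 9/5 at row 3 (b leaves); pivot element 1.
After the second pivot the Z-row RHS is 9/5 − (-2)·(9/5) = 27/5.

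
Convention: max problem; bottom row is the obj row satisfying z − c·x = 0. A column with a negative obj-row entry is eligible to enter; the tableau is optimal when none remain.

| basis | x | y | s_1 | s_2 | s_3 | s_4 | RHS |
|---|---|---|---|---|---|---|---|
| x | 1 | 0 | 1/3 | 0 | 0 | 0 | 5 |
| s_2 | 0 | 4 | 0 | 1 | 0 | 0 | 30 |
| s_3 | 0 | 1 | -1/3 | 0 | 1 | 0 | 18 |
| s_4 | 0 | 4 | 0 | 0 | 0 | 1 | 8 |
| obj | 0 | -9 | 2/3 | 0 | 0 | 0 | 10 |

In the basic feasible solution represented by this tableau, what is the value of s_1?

s_1 is not in the basis, so in the current basic feasible solution s_1 = 0.

0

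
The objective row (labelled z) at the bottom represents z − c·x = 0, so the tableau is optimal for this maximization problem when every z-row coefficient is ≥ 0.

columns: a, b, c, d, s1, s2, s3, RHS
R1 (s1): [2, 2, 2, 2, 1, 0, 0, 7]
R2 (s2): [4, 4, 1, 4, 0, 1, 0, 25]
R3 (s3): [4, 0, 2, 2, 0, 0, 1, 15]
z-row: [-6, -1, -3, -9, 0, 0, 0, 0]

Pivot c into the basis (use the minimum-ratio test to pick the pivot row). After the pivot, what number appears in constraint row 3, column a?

2

Ratio test on column c — row 1: 7/2 = 7/2; row 2: 25/1 = 25; row 3: 15/2 = 15/2. Minimum is 7/2 at row 1 (s1 leaves); pivot element 2.
Divide row 1 by 2; eliminate column c from the other rows.
Row 3 update in column a: 4 − 2·1 = 2.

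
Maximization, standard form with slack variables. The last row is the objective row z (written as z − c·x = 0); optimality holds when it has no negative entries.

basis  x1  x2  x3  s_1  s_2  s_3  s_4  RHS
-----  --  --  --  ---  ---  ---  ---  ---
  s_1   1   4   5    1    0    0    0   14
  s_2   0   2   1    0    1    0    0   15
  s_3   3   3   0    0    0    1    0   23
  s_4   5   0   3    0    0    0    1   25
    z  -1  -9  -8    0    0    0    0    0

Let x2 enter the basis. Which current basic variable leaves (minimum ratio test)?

Column x2 entries and ratios — s_1: 14/4 = 7/2; s_2: 15/2 = 15/2; s_3: 23/3 = 23/3; s_4: 0 ≤ 0, skip.
Smallest ratio is 7/2 in the row of s_1, so s_1 leaves.

s_1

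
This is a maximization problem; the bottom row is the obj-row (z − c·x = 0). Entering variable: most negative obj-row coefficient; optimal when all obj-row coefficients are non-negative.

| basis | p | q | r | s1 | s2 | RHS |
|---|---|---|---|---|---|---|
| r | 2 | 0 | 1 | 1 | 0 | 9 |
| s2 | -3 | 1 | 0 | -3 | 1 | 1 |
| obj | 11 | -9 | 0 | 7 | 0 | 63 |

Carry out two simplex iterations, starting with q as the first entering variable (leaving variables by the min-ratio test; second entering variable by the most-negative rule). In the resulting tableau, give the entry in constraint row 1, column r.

Ratio test on column q — row 1: entry 0 ≤ 0; row 2: 1/1 = 1. Minimum is 1 at row 2 (s2 leaves); pivot element 1.
Divide row 2 by 1; eliminate column q from the other rows.
Second iteration: most negative obj-row entry is -20 in column s1, so s1 enters.
Ratio test on column s1 — row 1: 9/1 = 9; row 2: entry -3 ≤ 0. Minimum is 9 at row 1 (r leaves); pivot element 1.
Divide row 1 by 1; eliminate column s1 from the other rows.
After both pivots, the entry at constraint row 1, column r is 1.

1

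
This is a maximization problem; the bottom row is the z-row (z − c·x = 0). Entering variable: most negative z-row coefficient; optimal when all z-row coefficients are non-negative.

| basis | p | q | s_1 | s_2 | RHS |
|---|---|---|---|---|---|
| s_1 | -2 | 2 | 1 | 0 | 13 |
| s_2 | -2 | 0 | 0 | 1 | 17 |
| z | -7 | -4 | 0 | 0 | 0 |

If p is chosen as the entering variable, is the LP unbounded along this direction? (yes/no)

Every constraint-row entry in column p is ≤ 0, so increasing p is unbounded.

yes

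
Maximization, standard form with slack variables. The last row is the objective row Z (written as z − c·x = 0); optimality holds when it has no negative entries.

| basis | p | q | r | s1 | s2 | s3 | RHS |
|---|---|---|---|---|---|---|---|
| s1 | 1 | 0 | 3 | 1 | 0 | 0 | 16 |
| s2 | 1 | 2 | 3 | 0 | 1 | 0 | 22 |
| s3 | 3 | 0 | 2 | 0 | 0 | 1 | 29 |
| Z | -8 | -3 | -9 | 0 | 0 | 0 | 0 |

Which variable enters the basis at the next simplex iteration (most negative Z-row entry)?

r

Negative Z-row entries: p: -8, q: -3, r: -9.
The most negative is -9 in column r, so r enters.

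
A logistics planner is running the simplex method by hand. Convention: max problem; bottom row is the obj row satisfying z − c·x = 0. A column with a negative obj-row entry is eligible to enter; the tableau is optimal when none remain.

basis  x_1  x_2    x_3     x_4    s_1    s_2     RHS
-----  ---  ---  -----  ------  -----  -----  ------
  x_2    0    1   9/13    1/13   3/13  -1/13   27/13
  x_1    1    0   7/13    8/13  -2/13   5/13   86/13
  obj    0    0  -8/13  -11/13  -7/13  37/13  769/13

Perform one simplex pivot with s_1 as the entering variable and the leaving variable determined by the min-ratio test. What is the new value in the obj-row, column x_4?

Ratio test on column s_1 — row 1: (27/13)/(3/13) = 9; row 2: entry -2/13 ≤ 0. Minimum is 9 at row 1 (x_2 leaves); pivot element 3/13.
Divide row 1 by 3/13; eliminate column s_1 from the other rows.
obj-row update in column x_4: -11/13 − (-7/13)·(1/3) = -2/3.

-2/3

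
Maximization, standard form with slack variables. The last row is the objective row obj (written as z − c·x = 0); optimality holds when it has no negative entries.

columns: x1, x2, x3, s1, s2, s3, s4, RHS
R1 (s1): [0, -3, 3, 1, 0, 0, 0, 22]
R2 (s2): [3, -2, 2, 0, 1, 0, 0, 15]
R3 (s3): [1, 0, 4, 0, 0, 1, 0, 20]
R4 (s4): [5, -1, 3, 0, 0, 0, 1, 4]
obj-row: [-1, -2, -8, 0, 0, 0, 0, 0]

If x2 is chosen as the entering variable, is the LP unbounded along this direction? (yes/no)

yes

Every constraint-row entry in column x2 is ≤ 0, so increasing x2 is unbounded.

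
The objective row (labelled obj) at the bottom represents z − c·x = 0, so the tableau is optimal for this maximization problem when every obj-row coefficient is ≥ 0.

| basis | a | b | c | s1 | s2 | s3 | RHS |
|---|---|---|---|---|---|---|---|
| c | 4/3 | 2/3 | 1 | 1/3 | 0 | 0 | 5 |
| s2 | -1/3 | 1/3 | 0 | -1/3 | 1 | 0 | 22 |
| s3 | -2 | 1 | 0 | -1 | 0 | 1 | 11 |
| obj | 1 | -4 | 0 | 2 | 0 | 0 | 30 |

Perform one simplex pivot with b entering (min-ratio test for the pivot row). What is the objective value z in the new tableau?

Ratio test on column b — row 1: 5/(2/3) = 15/2; row 2: 22/(1/3) = 66; row 3: 11/1 = 11. Minimum is 15/2 at row 1 (c leaves); pivot element 2/3.
Pivot on row 1; the obj-row RHS becomes 30 − (-4)·(15/2) = 60.

60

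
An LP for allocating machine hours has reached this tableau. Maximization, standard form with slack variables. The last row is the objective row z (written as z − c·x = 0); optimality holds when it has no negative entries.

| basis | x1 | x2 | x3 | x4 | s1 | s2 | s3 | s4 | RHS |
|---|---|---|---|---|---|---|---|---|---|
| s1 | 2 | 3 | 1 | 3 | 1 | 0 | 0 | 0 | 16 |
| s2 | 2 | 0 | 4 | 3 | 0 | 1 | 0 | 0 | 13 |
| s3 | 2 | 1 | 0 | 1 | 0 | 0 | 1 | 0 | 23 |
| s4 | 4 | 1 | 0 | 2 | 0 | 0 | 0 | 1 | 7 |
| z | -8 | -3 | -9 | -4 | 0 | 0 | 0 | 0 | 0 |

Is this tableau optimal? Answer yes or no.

The z-row has a negative entry -9 in column x3, so it is not optimal.

no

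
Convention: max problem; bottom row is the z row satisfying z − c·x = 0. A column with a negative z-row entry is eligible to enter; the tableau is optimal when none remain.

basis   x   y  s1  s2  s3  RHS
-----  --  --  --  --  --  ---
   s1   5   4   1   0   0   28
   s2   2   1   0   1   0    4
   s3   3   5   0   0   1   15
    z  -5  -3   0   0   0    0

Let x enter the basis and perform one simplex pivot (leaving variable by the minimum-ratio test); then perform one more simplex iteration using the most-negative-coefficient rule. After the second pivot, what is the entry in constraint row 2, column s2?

Ratio test on column x — row 1: 28/5 = 28/5; row 2: 4/2 = 2; row 3: 15/3 = 5. Minimum is 2 at row 2 (s2 leaves); pivot element 2.
Divide row 2 by 2; eliminate column x from the other rows.
Second iteration: most negative z-row entry is -1/2 in column y, so y enters.
Ratio test on column y — row 1: 18/(3/2) = 12; row 2: 2/(1/2) = 4; row 3: 9/(7/2) = 18/7. Minimum is 18/7 at row 3 (s3 leaves); pivot element 7/2.
Divide row 3 by 7/2; eliminate column y from the other rows.
After both pivots, the entry at constraint row 2, column s2 is 5/7.

5/7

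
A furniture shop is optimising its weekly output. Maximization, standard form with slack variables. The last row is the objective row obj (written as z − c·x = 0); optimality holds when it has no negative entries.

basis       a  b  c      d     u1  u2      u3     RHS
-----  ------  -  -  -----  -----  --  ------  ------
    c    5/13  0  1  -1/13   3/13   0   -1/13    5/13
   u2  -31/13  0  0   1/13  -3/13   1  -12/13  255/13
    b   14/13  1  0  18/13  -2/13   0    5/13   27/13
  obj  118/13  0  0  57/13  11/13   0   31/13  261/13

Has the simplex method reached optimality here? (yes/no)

yes

Every obj-row coefficient is ≥ 0, so the tableau is optimal.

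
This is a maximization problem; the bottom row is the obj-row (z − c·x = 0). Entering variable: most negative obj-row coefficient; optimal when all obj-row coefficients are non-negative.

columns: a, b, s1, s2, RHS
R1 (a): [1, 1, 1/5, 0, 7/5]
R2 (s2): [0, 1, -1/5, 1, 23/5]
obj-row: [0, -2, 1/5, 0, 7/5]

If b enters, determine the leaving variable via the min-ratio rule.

Column b entries and ratios — a: (7/5)/1 = 7/5; s2: (23/5)/1 = 23/5.
Smallest ratio is 7/5 in the row of a, so a leaves.

a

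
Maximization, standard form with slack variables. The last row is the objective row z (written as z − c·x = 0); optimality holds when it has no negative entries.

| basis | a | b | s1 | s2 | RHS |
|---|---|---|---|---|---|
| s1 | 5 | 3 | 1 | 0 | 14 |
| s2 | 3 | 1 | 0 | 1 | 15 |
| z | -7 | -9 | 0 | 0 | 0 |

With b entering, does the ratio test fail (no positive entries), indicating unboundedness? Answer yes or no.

Column b has positive entries in row(s) 1, 2, so the ratio test bounds it — not unbounded.

no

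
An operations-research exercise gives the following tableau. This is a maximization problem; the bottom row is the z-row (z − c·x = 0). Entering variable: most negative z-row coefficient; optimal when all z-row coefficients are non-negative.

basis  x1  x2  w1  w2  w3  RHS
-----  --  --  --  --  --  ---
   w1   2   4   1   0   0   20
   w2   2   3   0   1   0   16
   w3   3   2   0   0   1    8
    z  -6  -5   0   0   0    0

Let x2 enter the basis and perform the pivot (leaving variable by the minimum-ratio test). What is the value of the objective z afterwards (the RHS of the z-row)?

Ratio test on column x2 — row 1: 20/4 = 5; row 2: 16/3 = 16/3; row 3: 8/2 = 4. Minimum is 4 at row 3 (w3 leaves); pivot element 2.
Pivot on row 3; the z-row RHS becomes 0 − (-5)·4 = 20.

20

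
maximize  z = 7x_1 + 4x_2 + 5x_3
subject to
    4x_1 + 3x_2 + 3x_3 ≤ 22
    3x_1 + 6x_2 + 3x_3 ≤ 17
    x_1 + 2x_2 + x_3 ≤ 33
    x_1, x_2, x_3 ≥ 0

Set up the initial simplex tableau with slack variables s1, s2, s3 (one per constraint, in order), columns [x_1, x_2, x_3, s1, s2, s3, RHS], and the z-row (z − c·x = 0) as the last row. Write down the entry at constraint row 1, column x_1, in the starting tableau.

4

Constraint 1 has coefficient 4 on x_1.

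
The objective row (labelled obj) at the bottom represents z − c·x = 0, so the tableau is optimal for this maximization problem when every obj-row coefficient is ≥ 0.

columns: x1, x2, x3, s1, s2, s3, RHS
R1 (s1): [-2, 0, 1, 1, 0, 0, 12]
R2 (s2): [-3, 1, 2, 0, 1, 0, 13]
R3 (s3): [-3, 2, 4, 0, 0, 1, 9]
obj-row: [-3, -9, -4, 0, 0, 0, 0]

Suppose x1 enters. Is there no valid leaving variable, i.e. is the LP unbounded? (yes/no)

yes

Every constraint-row entry in column x1 is ≤ 0, so increasing x1 is unbounded.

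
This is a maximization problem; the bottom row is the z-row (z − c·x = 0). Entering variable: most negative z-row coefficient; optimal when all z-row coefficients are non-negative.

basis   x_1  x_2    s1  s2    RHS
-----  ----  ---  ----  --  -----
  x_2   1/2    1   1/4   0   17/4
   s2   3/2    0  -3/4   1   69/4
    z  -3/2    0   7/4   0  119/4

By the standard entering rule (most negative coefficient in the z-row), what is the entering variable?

Negative z-row entries: x_1: -3/2.
The most negative is -3/2 in column x_1, so x_1 enters.

x_1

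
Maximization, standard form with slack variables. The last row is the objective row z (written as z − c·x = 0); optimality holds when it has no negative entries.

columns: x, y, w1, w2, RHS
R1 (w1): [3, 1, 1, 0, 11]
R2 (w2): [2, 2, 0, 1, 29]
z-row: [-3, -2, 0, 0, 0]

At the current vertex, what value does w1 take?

w1 is basic (row 1); its value is the RHS of that row, 11.

11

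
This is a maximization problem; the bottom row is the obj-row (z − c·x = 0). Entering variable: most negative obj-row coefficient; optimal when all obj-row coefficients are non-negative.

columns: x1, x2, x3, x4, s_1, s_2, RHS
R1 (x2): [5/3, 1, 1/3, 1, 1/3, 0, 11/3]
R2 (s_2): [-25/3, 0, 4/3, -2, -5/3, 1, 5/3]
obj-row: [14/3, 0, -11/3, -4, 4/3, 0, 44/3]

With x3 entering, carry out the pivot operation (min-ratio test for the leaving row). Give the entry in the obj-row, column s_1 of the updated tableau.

Ratio test on column x3 — row 1: (11/3)/(1/3) = 11; row 2: (5/3)/(4/3) = 5/4. Minimum is 5/4 at row 2 (s_2 leaves); pivot element 4/3.
Divide row 2 by 4/3; eliminate column x3 from the other rows.
obj-row update in column s_1: 4/3 − (-11/3)·(-5/4) = -13/4.

-13/4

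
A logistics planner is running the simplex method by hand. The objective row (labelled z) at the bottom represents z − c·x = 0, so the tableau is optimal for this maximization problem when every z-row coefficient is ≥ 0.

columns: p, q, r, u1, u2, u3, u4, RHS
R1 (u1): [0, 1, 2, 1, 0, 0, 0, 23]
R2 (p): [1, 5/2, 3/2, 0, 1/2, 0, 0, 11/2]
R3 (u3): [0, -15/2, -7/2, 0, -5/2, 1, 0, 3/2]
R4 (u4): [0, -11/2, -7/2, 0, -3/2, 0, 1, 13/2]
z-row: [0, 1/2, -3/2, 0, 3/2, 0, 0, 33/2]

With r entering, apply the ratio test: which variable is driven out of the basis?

Column r entries and ratios — u1: 23/2 = 23/2; p: (11/2)/(3/2) = 11/3; u3: -7/2 ≤ 0, skip; u4: -7/2 ≤ 0, skip.
Smallest ratio is 11/3 in the row of p, so p leaves.

p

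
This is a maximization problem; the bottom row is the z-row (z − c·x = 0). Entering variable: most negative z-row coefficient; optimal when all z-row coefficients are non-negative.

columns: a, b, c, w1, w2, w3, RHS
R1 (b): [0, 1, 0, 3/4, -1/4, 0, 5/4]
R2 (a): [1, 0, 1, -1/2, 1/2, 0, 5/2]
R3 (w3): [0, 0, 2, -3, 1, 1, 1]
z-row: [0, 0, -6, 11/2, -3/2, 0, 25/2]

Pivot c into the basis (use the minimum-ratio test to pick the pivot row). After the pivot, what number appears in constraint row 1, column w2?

Ratio test on column c — row 1: entry 0 ≤ 0; row 2: (5/2)/1 = 5/2; row 3: 1/2 = 1/2. Minimum is 1/2 at row 3 (w3 leaves); pivot element 2.
Divide row 3 by 2; eliminate column c from the other rows.
Row 1 update in column w2: -1/4 − 0·(1/2) = -1/4.

-1/4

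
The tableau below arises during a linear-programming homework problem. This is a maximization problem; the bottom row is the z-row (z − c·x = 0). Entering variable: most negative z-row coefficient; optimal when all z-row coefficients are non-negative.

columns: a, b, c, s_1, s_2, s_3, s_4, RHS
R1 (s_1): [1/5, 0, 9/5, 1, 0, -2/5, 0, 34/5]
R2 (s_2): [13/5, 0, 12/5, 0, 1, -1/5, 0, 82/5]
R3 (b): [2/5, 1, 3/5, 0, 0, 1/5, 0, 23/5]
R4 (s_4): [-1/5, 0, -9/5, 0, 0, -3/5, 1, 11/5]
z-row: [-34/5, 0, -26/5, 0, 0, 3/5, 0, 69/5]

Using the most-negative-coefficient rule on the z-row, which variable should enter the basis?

a

Negative z-row entries: a: -34/5, c: -26/5.
The most negative is -34/5 in column a, so a enters.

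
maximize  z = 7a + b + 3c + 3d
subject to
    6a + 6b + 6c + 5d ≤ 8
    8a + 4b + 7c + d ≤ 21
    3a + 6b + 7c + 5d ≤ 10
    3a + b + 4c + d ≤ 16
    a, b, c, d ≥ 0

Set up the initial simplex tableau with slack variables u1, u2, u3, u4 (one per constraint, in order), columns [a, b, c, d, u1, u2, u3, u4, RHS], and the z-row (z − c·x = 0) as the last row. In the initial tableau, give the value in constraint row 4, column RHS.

The RHS of constraint 4 is b_4 = 16.

16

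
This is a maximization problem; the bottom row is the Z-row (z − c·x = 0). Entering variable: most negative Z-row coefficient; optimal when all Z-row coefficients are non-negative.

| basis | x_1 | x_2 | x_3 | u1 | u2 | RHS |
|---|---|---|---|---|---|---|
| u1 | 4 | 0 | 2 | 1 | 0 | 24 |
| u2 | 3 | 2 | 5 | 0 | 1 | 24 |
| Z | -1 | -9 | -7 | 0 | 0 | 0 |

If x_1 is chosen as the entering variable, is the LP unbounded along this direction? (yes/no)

Column x_1 has positive entries in row(s) 1, 2, so the ratio test bounds it — not unbounded.

no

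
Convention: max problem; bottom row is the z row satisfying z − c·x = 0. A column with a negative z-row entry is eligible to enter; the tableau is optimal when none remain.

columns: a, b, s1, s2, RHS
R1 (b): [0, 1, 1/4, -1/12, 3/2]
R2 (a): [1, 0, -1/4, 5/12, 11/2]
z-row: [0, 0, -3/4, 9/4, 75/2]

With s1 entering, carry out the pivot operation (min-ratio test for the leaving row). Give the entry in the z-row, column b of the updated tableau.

Ratio test on column s1 — row 1: (3/2)/(1/4) = 6; row 2: entry -1/4 ≤ 0. Minimum is 6 at row 1 (b leaves); pivot element 1/4.
Divide row 1 by 1/4; eliminate column s1 from the other rows.
z-row update in column b: 0 − (-3/4)·4 = 3.

3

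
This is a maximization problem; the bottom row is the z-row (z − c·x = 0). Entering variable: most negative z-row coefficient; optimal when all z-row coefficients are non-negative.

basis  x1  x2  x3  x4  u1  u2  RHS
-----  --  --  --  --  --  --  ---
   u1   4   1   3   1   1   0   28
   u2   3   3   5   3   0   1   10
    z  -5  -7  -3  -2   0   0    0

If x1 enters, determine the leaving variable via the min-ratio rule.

Column x1 entries and ratios — u1: 28/4 = 7; u2: 10/3 = 10/3.
Smallest ratio is 10/3 in the row of u2, so u2 leaves.

u2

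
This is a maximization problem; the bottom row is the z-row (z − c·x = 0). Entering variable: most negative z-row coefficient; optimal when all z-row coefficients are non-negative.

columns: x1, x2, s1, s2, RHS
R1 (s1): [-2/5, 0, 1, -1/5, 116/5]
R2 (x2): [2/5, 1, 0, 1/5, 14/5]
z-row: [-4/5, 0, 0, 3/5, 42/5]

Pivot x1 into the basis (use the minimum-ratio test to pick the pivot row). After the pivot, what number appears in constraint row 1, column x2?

Ratio test on column x1 — row 1: entry -2/5 ≤ 0; row 2: (14/5)/(2/5) = 7. Minimum is 7 at row 2 (x2 leaves); pivot element 2/5.
Divide row 2 by 2/5; eliminate column x1 from the other rows.
Row 1 update in column x2: 0 − (-2/5)·(5/2) = 1.

1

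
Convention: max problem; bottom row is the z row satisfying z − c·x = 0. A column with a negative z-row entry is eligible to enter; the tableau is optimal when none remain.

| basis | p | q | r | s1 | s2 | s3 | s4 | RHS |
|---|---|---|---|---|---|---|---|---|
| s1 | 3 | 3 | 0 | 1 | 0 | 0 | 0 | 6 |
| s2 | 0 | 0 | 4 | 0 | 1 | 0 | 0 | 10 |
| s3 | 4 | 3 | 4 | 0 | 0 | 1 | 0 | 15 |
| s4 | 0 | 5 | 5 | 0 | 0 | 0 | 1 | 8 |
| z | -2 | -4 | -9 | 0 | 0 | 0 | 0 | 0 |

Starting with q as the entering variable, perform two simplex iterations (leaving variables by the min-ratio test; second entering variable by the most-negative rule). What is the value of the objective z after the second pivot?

Ratio test on column q — row 1: 6/3 = 2; row 2: entry 0 ≤ 0; row 3: 15/3 = 5; row 4: 8/5 = 8/5. Minimum is 8/5 at row 4 (s4 leaves); pivot element 5.
Pivot on row 4; the z-row RHS becomes 0 − (-4)·(8/5) = 32/5.
Next entering variable (most negative z-row entry -5): r.
Ratio test on column r — row 1: entry -3 ≤ 0; row 2: 10/4 = 5/2; row 3: (51/5)/1 = 51/5; row 4: (8/5)/1 = 8/5. Minimum is 8/5 at row 4 (q leaves); pivot element 1.
After the second pivot the z-row RHS is 32/5 − (-5)·(8/5) = 72/5.

72/5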